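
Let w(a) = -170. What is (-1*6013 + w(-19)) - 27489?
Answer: -33672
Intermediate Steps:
(-1*6013 + w(-19)) - 27489 = (-1*6013 - 170) - 27489 = (-6013 - 170) - 27489 = -6183 - 27489 = -33672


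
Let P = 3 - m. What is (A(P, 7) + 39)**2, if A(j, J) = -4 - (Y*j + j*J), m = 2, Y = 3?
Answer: 625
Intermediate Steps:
P = 1 (P = 3 - 1*2 = 3 - 2 = 1)
A(j, J) = -4 - 3*j - J*j (A(j, J) = -4 - (3*j + j*J) = -4 - (3*j + J*j) = -4 + (-3*j - J*j) = -4 - 3*j - J*j)
(A(P, 7) + 39)**2 = ((-4 - 3*1 - 1*7*1) + 39)**2 = ((-4 - 3 - 7) + 39)**2 = (-14 + 39)**2 = 25**2 = 625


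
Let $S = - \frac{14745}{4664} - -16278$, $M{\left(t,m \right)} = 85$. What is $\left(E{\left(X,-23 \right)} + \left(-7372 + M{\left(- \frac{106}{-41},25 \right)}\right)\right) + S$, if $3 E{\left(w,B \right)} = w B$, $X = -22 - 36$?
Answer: $\frac{131979613}{13992} \approx 9432.5$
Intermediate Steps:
$X = -58$ ($X = -22 - 36 = -58$)
$E{\left(w,B \right)} = \frac{B w}{3}$ ($E{\left(w,B \right)} = \frac{w B}{3} = \frac{B w}{3}$)
$S = \frac{75905847}{4664}$ ($S = \left(-14745\right) \frac{1}{4664} + 16278 = - \frac{14745}{4664} + 16278 = \frac{75905847}{4664} \approx 16275.0$)
$\left(E{\left(X,-23 \right)} + \left(-7372 + M{\left(- \frac{106}{-41},25 \right)}\right)\right) + S = \left(\frac{1}{3} \left(-23\right) \left(-58\right) + \left(-7372 + 85\right)\right) + \frac{75905847}{4664} = \left(\frac{1334}{3} - 7287\right) + \frac{75905847}{4664} = - \frac{20527}{3} + \frac{75905847}{4664} = \frac{131979613}{13992}$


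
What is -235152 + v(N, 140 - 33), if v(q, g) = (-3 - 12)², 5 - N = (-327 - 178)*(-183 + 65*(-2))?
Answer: -234927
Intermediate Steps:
N = -158060 (N = 5 - (-327 - 178)*(-183 + 65*(-2)) = 5 - (-505)*(-183 - 130) = 5 - (-505)*(-313) = 5 - 1*158065 = 5 - 158065 = -158060)
v(q, g) = 225 (v(q, g) = (-15)² = 225)
-235152 + v(N, 140 - 33) = -235152 + 225 = -234927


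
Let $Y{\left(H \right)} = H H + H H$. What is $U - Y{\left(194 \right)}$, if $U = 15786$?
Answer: $-59486$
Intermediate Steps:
$Y{\left(H \right)} = 2 H^{2}$ ($Y{\left(H \right)} = H^{2} + H^{2} = 2 H^{2}$)
$U - Y{\left(194 \right)} = 15786 - 2 \cdot 194^{2} = 15786 - 2 \cdot 37636 = 15786 - 75272 = -59486$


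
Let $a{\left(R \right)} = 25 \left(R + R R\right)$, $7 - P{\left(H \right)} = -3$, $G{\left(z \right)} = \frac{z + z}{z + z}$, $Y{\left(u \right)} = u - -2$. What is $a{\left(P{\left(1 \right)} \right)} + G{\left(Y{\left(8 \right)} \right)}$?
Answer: $2751$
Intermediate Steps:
$Y{\left(u \right)} = 2 + u$ ($Y{\left(u \right)} = u + 2 = 2 + u$)
$G{\left(z \right)} = 1$ ($G{\left(z \right)} = \frac{2 z}{2 z} = 2 z \frac{1}{2 z} = 1$)
$P{\left(H \right)} = 10$ ($P{\left(H \right)} = 7 - -3 = 7 + 3 = 10$)
$a{\left(R \right)} = 25 R + 25 R^{2}$ ($a{\left(R \right)} = 25 \left(R + R^{2}\right) = 25 R + 25 R^{2}$)
$a{\left(P{\left(1 \right)} \right)} + G{\left(Y{\left(8 \right)} \right)} = 25 \cdot 10 \left(1 + 10\right) + 1 = 25 \cdot 10 \cdot 11 + 1 = 2750 + 1 = 2751$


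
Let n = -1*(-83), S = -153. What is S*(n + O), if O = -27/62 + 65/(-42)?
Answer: -2689842/217 ≈ -12396.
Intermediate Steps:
n = 83
O = -1291/651 (O = -27*1/62 + 65*(-1/42) = -27/62 - 65/42 = -1291/651 ≈ -1.9831)
S*(n + O) = -153*(83 - 1291/651) = -153*52742/651 = -2689842/217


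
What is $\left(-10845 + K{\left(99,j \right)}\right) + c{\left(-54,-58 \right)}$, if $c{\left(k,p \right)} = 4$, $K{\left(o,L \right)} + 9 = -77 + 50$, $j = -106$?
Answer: $-10877$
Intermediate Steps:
$K{\left(o,L \right)} = -36$ ($K{\left(o,L \right)} = -9 + \left(-77 + 50\right) = -9 - 27 = -36$)
$\left(-10845 + K{\left(99,j \right)}\right) + c{\left(-54,-58 \right)} = \left(-10845 - 36\right) + 4 = -10881 + 4 = -10877$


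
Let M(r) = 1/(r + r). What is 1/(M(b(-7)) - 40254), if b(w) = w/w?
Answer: -2/80507 ≈ -2.4843e-5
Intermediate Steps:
b(w) = 1
M(r) = 1/(2*r)
1/(M(b(-7)) - 40254) = 1/((½)/1 - 40254) = 1/((½)*1 - 40254) = 1/(½ - 40254) = 1/(-80507/2) = -2/80507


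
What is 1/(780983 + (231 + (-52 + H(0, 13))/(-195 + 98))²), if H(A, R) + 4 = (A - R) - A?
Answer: 9409/7853439623 ≈ 1.1981e-6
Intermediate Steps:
H(A, R) = -4 - R (H(A, R) = -4 + ((A - R) - A) = -4 - R)
1/(780983 + (231 + (-52 + H(0, 13))/(-195 + 98))²) = 1/(780983 + (231 + (-52 + (-4 - 1*13))/(-195 + 98))²) = 1/(780983 + (231 + (-52 + (-4 - 13))/(-97))²) = 1/(780983 + (231 + (-52 - 17)*(-1/97))²) = 1/(780983 + (231 - 69*(-1/97))²) = 1/(780983 + (231 + 69/97)²) = 1/(780983 + (22476/97)²) = 1/(780983 + 505170576/9409) = 1/(7853439623/9409) = 9409/7853439623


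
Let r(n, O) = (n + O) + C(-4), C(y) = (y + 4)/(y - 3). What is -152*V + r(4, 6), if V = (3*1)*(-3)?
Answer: 1378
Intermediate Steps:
C(y) = (4 + y)/(-3 + y)
V = -9 (V = 3*(-3) = -9)
r(n, O) = O + n (r(n, O) = (n + O) + (4 - 4)/(-3 - 4) = (O + n) + 0/(-7) = (O + n) - ⅐*0 = (O + n) + 0 = O + n)
-152*V + r(4, 6) = -152*(-9) + (6 + 4) = 1368 + 10 = 1378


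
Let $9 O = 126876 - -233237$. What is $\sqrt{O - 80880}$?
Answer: $\frac{i \sqrt{367807}}{3} \approx 202.16 i$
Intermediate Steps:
$O = \frac{360113}{9}$ ($O = \frac{126876 - -233237}{9} = \frac{126876 + 233237}{9} = \frac{1}{9} \cdot 360113 = \frac{360113}{9} \approx 40013.0$)
$\sqrt{O - 80880} = \sqrt{\frac{360113}{9} - 80880} = \sqrt{- \frac{367807}{9}} = \frac{i \sqrt{367807}}{3}$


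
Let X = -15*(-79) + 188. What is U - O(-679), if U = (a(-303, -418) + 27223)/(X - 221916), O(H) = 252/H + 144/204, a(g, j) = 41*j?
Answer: -138369901/363675407 ≈ -0.38048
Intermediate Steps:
X = 1373 (X = 1185 + 188 = 1373)
O(H) = 12/17 + 252/H (O(H) = 252/H + 144*(1/204) = 252/H + 12/17 = 12/17 + 252/H)
U = -10085/220543 (U = (41*(-418) + 27223)/(1373 - 221916) = (-17138 + 27223)/(-220543) = 10085*(-1/220543) = -10085/220543 ≈ -0.045728)
U - O(-679) = -10085/220543 - (12/17 + 252/(-679)) = -10085/220543 - (12/17 + 252*(-1/679)) = -10085/220543 - (12/17 - 36/97) = -10085/220543 - 1*552/1649 = -10085/220543 - 552/1649 = -138369901/363675407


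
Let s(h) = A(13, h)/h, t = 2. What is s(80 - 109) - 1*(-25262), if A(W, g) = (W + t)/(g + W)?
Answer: 11721583/464 ≈ 25262.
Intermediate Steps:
A(W, g) = (2 + W)/(W + g) (A(W, g) = (W + 2)/(g + W) = (2 + W)/(W + g))
s(h) = 15/(h*(13 + h)) (s(h) = ((2 + 13)/(13 + h))/h = (15/(13 + h))/h = 15/(h*(13 + h)))
s(80 - 109) - 1*(-25262) = 15/((80 - 109)*(13 + (80 - 109))) - 1*(-25262) = 15/(-29*(13 - 29)) + 25262 = 15*(-1/29)/(-16) + 25262 = 15*(-1/29)*(-1/16) + 25262 = 15/464 + 25262 = 11721583/464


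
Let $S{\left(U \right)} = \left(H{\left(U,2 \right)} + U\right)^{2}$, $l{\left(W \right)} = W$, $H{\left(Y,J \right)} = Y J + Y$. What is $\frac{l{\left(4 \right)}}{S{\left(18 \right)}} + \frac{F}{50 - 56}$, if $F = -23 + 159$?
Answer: $- \frac{29375}{1296} \approx -22.666$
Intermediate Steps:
$H{\left(Y,J \right)} = Y + J Y$ ($H{\left(Y,J \right)} = J Y + Y = Y + J Y$)
$F = 136$
$S{\left(U \right)} = 16 U^{2}$ ($S{\left(U \right)} = \left(U \left(1 + 2\right) + U\right)^{2} = \left(U 3 + U\right)^{2} = \left(3 U + U\right)^{2} = \left(4 U\right)^{2} = 16 U^{2}$)
$\frac{l{\left(4 \right)}}{S{\left(18 \right)}} + \frac{F}{50 - 56} = \frac{4}{16 \cdot 18^{2}} + \frac{136}{50 - 56} = \frac{4}{16 \cdot 324} + \frac{136}{50 - 56} = \frac{4}{5184} + \frac{136}{-6} = 4 \cdot \frac{1}{5184} + 136 \left(- \frac{1}{6}\right) = \frac{1}{1296} - \frac{68}{3} = - \frac{29375}{1296}$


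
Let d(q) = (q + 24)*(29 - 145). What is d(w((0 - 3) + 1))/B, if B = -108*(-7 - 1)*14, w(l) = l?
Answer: -319/1512 ≈ -0.21098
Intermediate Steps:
d(q) = -2784 - 116*q (d(q) = (24 + q)*(-116) = -2784 - 116*q)
B = 12096 (B = -(-864)*14 = -108*(-112) = 12096)
d(w((0 - 3) + 1))/B = (-2784 - 116*((0 - 3) + 1))/12096 = (-2784 - 116*(-3 + 1))*(1/12096) = (-2784 - 116*(-2))*(1/12096) = (-2784 + 232)*(1/12096) = -2552*1/12096 = -319/1512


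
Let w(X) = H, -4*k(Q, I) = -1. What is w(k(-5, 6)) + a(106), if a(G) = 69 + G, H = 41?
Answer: 216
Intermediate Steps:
k(Q, I) = ¼ (k(Q, I) = -¼*(-1) = ¼)
w(X) = 41
w(k(-5, 6)) + a(106) = 41 + (69 + 106) = 41 + 175 = 216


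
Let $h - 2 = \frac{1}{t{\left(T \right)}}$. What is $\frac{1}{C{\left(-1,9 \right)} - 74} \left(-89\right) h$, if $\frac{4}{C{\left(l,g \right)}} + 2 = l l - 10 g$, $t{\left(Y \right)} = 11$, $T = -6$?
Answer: $\frac{186277}{74118} \approx 2.5132$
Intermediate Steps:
$C{\left(l,g \right)} = \frac{4}{-2 + l^{2} - 10 g}$ ($C{\left(l,g \right)} = \frac{4}{-2 - \left(10 g - l l\right)} = \frac{4}{-2 - \left(- l^{2} + 10 g\right)} = \frac{4}{-2 + l^{2} - 10 g}$)
$h = \frac{23}{11}$ ($h = 2 + \frac{1}{11} = \frac{23}{11} \approx 2.0909$)
$\frac{1}{C{\left(-1,9 \right)} - 74} \left(-89\right) h = \frac{1}{- \frac{4}{2 - \left(-1\right)^{2} + 10 \cdot 9} - 74} \left(-89\right) \frac{23}{11} = \frac{1}{- \frac{4}{2 - 1 + 90} - 74} \left(-89\right) \frac{23}{11} = \frac{1}{- \frac{4}{91} - 74} \left(-89\right) \frac{23}{11} = \frac{1}{- \frac{6738}{91}} \left(-89\right) \frac{23}{11} = \left(- \frac{91}{6738}\right) \left(-89\right) \frac{23}{11} = \frac{8099}{6738} \cdot \frac{23}{11} = \frac{186277}{74118}$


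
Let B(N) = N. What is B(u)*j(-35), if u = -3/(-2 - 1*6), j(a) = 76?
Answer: 57/2 ≈ 28.500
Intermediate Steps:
u = 3/8 (u = -3/(-2 - 6) = -3/(-8) = -3*(-⅛) = 3/8 ≈ 0.37500)
B(u)*j(-35) = (3/8)*76 = 57/2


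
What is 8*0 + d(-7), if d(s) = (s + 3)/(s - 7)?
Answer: 2/7 ≈ 0.28571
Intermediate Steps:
d(s) = (3 + s)/(-7 + s)
8*0 + d(-7) = 8*0 + (3 - 7)/(-7 - 7) = 0 - 4/(-14) = 0 - 1/14*(-4) = 0 + 2/7 = 2/7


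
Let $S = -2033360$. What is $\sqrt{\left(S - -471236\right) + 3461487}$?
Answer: $\sqrt{1899363} \approx 1378.2$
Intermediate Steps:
$\sqrt{\left(S - -471236\right) + 3461487} = \sqrt{\left(-2033360 - -471236\right) + 3461487} = \sqrt{\left(-2033360 + 471236\right) + 3461487} = \sqrt{-1562124 + 3461487} = \sqrt{1899363}$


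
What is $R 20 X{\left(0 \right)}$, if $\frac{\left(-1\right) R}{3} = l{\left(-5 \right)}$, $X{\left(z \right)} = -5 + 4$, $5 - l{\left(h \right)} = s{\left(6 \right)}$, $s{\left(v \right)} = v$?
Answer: $-60$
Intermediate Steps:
$l{\left(h \right)} = -1$ ($l{\left(h \right)} = 5 - 6 = -1$)
$X{\left(z \right)} = -1$
$R = 3$ ($R = \left(-3\right) \left(-1\right) = 3$)
$R 20 X{\left(0 \right)} = 3 \cdot 20 \left(-1\right) = 60 \left(-1\right) = -60$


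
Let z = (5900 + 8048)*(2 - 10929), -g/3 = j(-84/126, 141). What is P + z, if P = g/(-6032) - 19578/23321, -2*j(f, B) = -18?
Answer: -21439832395841341/140672272 ≈ -1.5241e+8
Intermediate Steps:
j(f, B) = 9 (j(f, B) = -½*(-18) = 9)
g = -27 (g = -3*9 = -27)
z = -152409796 (z = 13948*(-10927) = -152409796)
P = -117464829/140672272 (P = -27/(-6032) - 19578/23321 = -27*(-1/6032) - 19578*1/23321 = 27/6032 - 19578/23321 = -117464829/140672272 ≈ -0.83502)
P + z = -117464829/140672272 - 152409796 = -21439832395841341/140672272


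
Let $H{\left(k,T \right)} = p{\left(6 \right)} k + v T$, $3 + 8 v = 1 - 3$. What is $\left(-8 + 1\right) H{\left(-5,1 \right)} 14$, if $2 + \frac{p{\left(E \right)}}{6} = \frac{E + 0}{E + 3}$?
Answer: $- \frac{15435}{4} \approx -3858.8$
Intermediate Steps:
$v = - \frac{5}{8}$ ($v = - \frac{3}{8} + \frac{1 - 3}{8} = - \frac{3}{8} + \frac{1}{8} \left(-2\right) = - \frac{3}{8} - \frac{1}{4} = - \frac{5}{8} \approx -0.625$)
$p{\left(E \right)} = -12 + \frac{6 E}{3 + E}$ ($p{\left(E \right)} = -12 + 6 \frac{E + 0}{E + 3} = -12 + 6 \frac{E}{3 + E} = -12 + \frac{6 E}{3 + E}$)
$H{\left(k,T \right)} = - 8 k - \frac{5 T}{8}$ ($H{\left(k,T \right)} = \frac{6 \left(-6 - 6\right)}{3 + 6} k - \frac{5 T}{8} = \frac{6 \left(-6 - 6\right)}{9} k - \frac{5 T}{8} = 6 \cdot \frac{1}{9} \left(-12\right) k - \frac{5 T}{8} = - 8 k - \frac{5 T}{8}$)
$\left(-8 + 1\right) H{\left(-5,1 \right)} 14 = \left(-8 + 1\right) \left(\left(-8\right) \left(-5\right) - \frac{5}{8}\right) 14 = - 7 \left(40 - \frac{5}{8}\right) 14 = \left(-7\right) \frac{315}{8} \cdot 14 = \left(- \frac{2205}{8}\right) 14 = - \frac{15435}{4}$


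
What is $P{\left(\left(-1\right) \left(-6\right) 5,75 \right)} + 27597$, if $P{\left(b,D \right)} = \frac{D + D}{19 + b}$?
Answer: $\frac{1352403}{49} \approx 27600.0$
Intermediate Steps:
$P{\left(b,D \right)} = \frac{2 D}{19 + b}$
$P{\left(\left(-1\right) \left(-6\right) 5,75 \right)} + 27597 = 2 \cdot 75 \frac{1}{19 + \left(-1\right) \left(-6\right) 5} + 27597 = 2 \cdot 75 \frac{1}{19 + 6 \cdot 5} + 27597 = 2 \cdot 75 \frac{1}{19 + 30} + 27597 = 2 \cdot 75 \cdot \frac{1}{49} + 27597 = \frac{150}{49} + 27597 = \frac{1352403}{49}$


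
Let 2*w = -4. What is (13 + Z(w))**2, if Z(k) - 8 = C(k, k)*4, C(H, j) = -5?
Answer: 1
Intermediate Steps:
w = -2 (w = (1/2)*(-4) = -2)
Z(k) = -12 (Z(k) = 8 - 5*4 = 8 - 20 = -12)
(13 + Z(w))**2 = (13 - 12)**2 = 1**2 = 1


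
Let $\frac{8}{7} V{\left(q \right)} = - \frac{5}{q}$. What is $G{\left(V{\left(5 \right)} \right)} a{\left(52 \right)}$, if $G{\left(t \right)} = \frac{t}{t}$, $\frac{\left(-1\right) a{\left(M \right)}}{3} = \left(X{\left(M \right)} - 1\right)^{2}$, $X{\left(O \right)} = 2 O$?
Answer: $-31827$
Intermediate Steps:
$V{\left(q \right)} = - \frac{35}{8 q}$ ($V{\left(q \right)} = \frac{7 \left(- \frac{5}{q}\right)}{8} = - \frac{35}{8 q}$)
$a{\left(M \right)} = - 3 \left(-1 + 2 M\right)^{2}$ ($a{\left(M \right)} = - 3 \left(2 M - 1\right)^{2} = - 3 \left(-1 + 2 M\right)^{2}$)
$G{\left(t \right)} = 1$
$G{\left(V{\left(5 \right)} \right)} a{\left(52 \right)} = 1 \left(- 3 \left(-1 + 2 \cdot 52\right)^{2}\right) = 1 \left(- 3 \left(-1 + 104\right)^{2}\right) = 1 \left(- 3 \cdot 103^{2}\right) = 1 \left(\left(-3\right) 10609\right) = 1 \left(-31827\right) = -31827$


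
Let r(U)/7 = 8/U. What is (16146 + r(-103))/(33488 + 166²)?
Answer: 831491/3143766 ≈ 0.26449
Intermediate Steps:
r(U) = 56/U (r(U) = 7*(8/U) = 56/U)
(16146 + r(-103))/(33488 + 166²) = (16146 + 56/(-103))/(33488 + 166²) = (16146 + 56*(-1/103))/(33488 + 27556) = (16146 - 56/103)/61044 = (1662982/103)*(1/61044) = 831491/3143766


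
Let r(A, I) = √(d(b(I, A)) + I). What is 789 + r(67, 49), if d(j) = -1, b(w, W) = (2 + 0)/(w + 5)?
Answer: 789 + 4*√3 ≈ 795.93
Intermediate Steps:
b(w, W) = 2/(5 + w)
r(A, I) = √(-1 + I)
789 + r(67, 49) = 789 + √(-1 + 49) = 789 + √48 = 789 + 4*√3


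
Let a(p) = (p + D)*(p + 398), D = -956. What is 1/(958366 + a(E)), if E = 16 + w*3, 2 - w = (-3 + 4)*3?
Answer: 1/570793 ≈ 1.7519e-6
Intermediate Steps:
w = -1 (w = 2 - (-3 + 4)*3 = 2 - 3 = -1)
E = 13 (E = 16 - 1*3 = 16 - 3 = 13)
a(p) = (-956 + p)*(398 + p) (a(p) = (p - 956)*(p + 398) = (-956 + p)*(398 + p))
1/(958366 + a(E)) = 1/(958366 + (-380488 + 13² - 558*13)) = 1/(958366 + (-380488 + 169 - 7254)) = 1/(958366 - 387573) = 1/570793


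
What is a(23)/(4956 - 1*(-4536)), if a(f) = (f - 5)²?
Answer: 27/791 ≈ 0.034134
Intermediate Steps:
a(f) = (-5 + f)²
a(23)/(4956 - 1*(-4536)) = (-5 + 23)²/(4956 - 1*(-4536)) = 18²/(4956 + 4536) = 324/9492 = 324*(1/9492) = 27/791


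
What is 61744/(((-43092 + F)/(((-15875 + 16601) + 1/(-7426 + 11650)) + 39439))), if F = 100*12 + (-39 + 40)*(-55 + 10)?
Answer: -654706212499/11071368 ≈ -59135.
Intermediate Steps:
F = 1155 (F = 1200 + 1*(-45) = 1200 - 45 = 1155)
61744/(((-43092 + F)/(((-15875 + 16601) + 1/(-7426 + 11650)) + 39439))) = 61744/(((-43092 + 1155)/(((-15875 + 16601) + 1/(-7426 + 11650)) + 39439))) = 61744/((-41937/((726 + 1/4224) + 39439))) = 61744/((-41937/(3066625/4224 + 39439))) = 61744/((-41937/169656961/4224)) = 61744/((-41937*4224/169656961)) = 61744/(-177141888/169656961) = 61744*(-169656961/177141888) = -654706212499/11071368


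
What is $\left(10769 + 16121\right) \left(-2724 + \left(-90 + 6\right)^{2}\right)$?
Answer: $116487480$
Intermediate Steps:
$\left(10769 + 16121\right) \left(-2724 + \left(-90 + 6\right)^{2}\right) = 26890 \left(-2724 + \left(-84\right)^{2}\right) = 26890 \left(-2724 + 7056\right) = 26890 \cdot 4332 = 116487480$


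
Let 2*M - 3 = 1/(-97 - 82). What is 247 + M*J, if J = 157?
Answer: 86289/179 ≈ 482.06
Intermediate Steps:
M = 268/179 (M = 3/2 + 1/(2*(-97 - 82)) = 3/2 + (½)/(-179) = 3/2 + (½)*(-1/179) = 3/2 - 1/358 = 268/179 ≈ 1.4972)
247 + M*J = 247 + (268/179)*157 = 247 + 42076/179 = 86289/179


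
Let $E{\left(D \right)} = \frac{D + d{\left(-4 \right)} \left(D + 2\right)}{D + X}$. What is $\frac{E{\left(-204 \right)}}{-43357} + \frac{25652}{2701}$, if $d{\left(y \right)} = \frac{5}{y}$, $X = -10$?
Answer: $\frac{476019192989}{50121905996} \approx 9.4972$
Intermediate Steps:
$E{\left(D \right)} = \frac{- \frac{5}{2} - \frac{D}{4}}{-10 + D}$ ($E{\left(D \right)} = \frac{D + \frac{5}{-4} \left(D + 2\right)}{D - 10} = \frac{D + 5 \left(- \frac{1}{4}\right) \left(2 + D\right)}{-10 + D} = \frac{D - \frac{5 \left(2 + D\right)}{4}}{-10 + D} = \frac{D - \left(\frac{5}{2} + \frac{5 D}{4}\right)}{-10 + D} = \frac{- \frac{5}{2} - \frac{D}{4}}{-10 + D}$)
$\frac{E{\left(-204 \right)}}{-43357} + \frac{25652}{2701} = \frac{\frac{1}{4} \frac{1}{-10 - 204} \left(-10 - -204\right)}{-43357} + \frac{25652}{2701} = \frac{-10 + 204}{4 \left(-214\right)} \left(- \frac{1}{43357}\right) + 25652 \cdot \frac{1}{2701} = \frac{1}{4} \left(- \frac{1}{214}\right) 194 \left(- \frac{1}{43357}\right) + \frac{25652}{2701} = \left(- \frac{97}{428}\right) \left(- \frac{1}{43357}\right) + \frac{25652}{2701} = \frac{97}{18556796} + \frac{25652}{2701} = \frac{476019192989}{50121905996}$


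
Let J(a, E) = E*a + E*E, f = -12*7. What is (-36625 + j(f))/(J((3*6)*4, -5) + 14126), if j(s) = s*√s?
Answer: -36625/13791 - 56*I*√21/4597 ≈ -2.6557 - 0.055824*I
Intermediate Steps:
f = -84
J(a, E) = E² + E*a (J(a, E) = E*a + E² = E² + E*a)
j(s) = s^(3/2)
(-36625 + j(f))/(J((3*6)*4, -5) + 14126) = (-36625 + (-84)^(3/2))/(-5*(-5 + (3*6)*4) + 14126) = (-36625 - 168*I*√21)/(-5*(-5 + 18*4) + 14126) = (-36625 - 168*I*√21)/(-5*(-5 + 72) + 14126) = (-36625 - 168*I*√21)/(-5*67 + 14126) = (-36625 - 168*I*√21)/(-335 + 14126) = (-36625 - 168*I*√21)/13791 = (-36625 - 168*I*√21)*(1/13791) = -36625/13791 - 56*I*√21/4597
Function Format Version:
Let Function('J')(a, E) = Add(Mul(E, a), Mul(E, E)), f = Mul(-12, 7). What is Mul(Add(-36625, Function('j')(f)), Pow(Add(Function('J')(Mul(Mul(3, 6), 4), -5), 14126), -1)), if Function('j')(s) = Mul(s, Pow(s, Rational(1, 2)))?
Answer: Add(Rational(-36625, 13791), Mul(Rational(-56, 4597), I, Pow(21, Rational(1, 2)))) ≈ Add(-2.6557, Mul(-0.055824, I))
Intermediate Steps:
f = -84
Function('J')(a, E) = Add(Pow(E, 2), Mul(E, a)) (Function('J')(a, E) = Add(Mul(E, a), Pow(E, 2)) = Add(Pow(E, 2), Mul(E, a)))
Function('j')(s) = Pow(s, Rational(3, 2))
Mul(Add(-36625, Function('j')(f)), Pow(Add(Function('J')(Mul(Mul(3, 6), 4), -5), 14126), -1)) = Mul(Add(-36625, Pow(-84, Rational(3, 2))), Pow(Add(Mul(-5, Add(-5, Mul(Mul(3, 6), 4))), 14126), -1)) = Mul(Add(-36625, Mul(-168, I, Pow(21, Rational(1, 2)))), Pow(Add(Mul(-5, Add(-5, Mul(18, 4))), 14126), -1)) = Mul(Add(-36625, Mul(-168, I, Pow(21, Rational(1, 2)))), Pow(Add(Mul(-5, Add(-5, 72)), 14126), -1)) = Mul(Add(-36625, Mul(-168, I, Pow(21, Rational(1, 2)))), Pow(Add(Mul(-5, 67), 14126), -1)) = Mul(Add(-36625, Mul(-168, I, Pow(21, Rational(1, 2)))), Pow(Add(-335, 14126), -1)) = Mul(Add(-36625, Mul(-168, I, Pow(21, Rational(1, 2)))), Pow(13791, -1)) = Mul(Add(-36625, Mul(-168, I, Pow(21, Rational(1, 2)))), Rational(1, 13791)) = Add(Rational(-36625, 13791), Mul(Rational(-56, 4597), I, Pow(21, Rational(1, 2))))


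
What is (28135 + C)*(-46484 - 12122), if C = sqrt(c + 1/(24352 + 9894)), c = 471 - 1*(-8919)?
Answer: -1648879810 - 29303*sqrt(11012484199486)/17123 ≈ -1.6546e+9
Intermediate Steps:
c = 9390 (c = 471 + 8919 = 9390)
C = sqrt(11012484199486)/34246 (C = sqrt(9390 + 1/(24352 + 9894)) = sqrt(9390 + 1/34246) = sqrt(321569941/34246) = sqrt(11012484199486)/34246 ≈ 96.902)
(28135 + C)*(-46484 - 12122) = (28135 + sqrt(11012484199486)/34246)*(-46484 - 12122) = (28135 + sqrt(11012484199486)/34246)*(-58606) = -1648879810 - 29303*sqrt(11012484199486)/17123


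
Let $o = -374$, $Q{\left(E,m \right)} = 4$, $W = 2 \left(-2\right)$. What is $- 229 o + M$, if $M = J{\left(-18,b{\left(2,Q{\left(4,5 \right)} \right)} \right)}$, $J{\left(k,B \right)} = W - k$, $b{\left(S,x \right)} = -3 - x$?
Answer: $85660$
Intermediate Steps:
$W = -4$
$J{\left(k,B \right)} = -4 - k$
$M = 14$ ($M = -4 - -18 = -4 + 18 = 14$)
$- 229 o + M = \left(-229\right) \left(-374\right) + 14 = 85646 + 14 = 85660$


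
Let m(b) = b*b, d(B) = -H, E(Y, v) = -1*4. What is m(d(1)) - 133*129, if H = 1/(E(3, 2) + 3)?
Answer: -17156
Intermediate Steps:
E(Y, v) = -4
H = -1 (H = 1/(-4 + 3) = 1/(-1) = -1)
d(B) = 1 (d(B) = -1*(-1) = 1)
m(b) = b²
m(d(1)) - 133*129 = 1² - 133*129 = 1 - 17157 = -17156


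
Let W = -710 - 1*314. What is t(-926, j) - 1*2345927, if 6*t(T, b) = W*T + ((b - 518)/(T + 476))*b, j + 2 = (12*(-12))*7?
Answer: -295442269/135 ≈ -2.1885e+6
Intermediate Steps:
j = -1010 (j = -2 + (12*(-12))*7 = -2 - 144*7 = -2 - 1008 = -1010)
W = -1024 (W = -710 - 314 = -1024)
t(T, b) = -512*T/3 + b*(-518 + b)/(6*(476 + T)) (t(T, b) = (-1024*T + ((b - 518)/(T + 476))*b)/6 = (-1024*T + ((-518 + b)/(476 + T))*b)/6 = (-1024*T + b*(-518 + b)/(476 + T))/6 = -512*T/3 + b*(-518 + b)/(6*(476 + T)))
t(-926, j) - 1*2345927 = ((-1010)² - 487424*(-926) - 1024*(-926)² - 518*(-1010))/(6*(476 - 926)) - 1*2345927 = (⅙)*(1020100 + 451354624 - 1024*857476 + 523180)/(-450) - 2345927 = (⅙)*(-1/450)*(1020100 + 451354624 - 878055424 + 523180) - 2345927 = (⅙)*(-1/450)*(-425157520) - 2345927 = 21257876/135 - 2345927 = -295442269/135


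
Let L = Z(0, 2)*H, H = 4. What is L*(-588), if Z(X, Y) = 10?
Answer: -23520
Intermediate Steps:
L = 40 (L = 10*4 = 40)
L*(-588) = 40*(-588) = -23520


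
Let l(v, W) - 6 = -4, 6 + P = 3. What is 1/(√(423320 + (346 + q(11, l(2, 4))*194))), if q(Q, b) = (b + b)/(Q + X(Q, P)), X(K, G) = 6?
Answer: √2499034/1029014 ≈ 0.0015363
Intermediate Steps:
P = -3 (P = -6 + 3 = -3)
l(v, W) = 2 (l(v, W) = 6 - 4 = 2)
q(Q, b) = 2*b/(6 + Q) (q(Q, b) = (b + b)/(Q + 6) = (2*b)/(6 + Q) = 2*b/(6 + Q))
1/(√(423320 + (346 + q(11, l(2, 4))*194))) = 1/(√(423320 + (346 + (2*2/(6 + 11))*194))) = 1/(√(423320 + (346 + (2*2/17)*194))) = 1/(√(423320 + (346 + (2*2*(1/17))*194))) = 1/(√(423320 + (346 + (4/17)*194))) = 1/(√(423320 + (346 + 776/17))) = 1/(√(423320 + 6658/17)) = 1/(√(7203098/17)) = 1/(7*√2499034/17) = √2499034/1029014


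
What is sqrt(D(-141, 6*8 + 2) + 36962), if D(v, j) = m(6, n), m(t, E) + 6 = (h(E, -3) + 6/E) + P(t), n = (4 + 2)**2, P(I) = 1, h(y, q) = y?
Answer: sqrt(1331754)/6 ≈ 192.34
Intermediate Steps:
n = 36 (n = 6**2 = 36)
m(t, E) = -5 + E + 6/E (m(t, E) = -6 + ((E + 6/E) + 1) = -6 + (1 + E + 6/E) = -5 + E + 6/E)
D(v, j) = 187/6 (D(v, j) = -5 + 36 + 6/36 = -5 + 36 + 6*(1/36) = -5 + 36 + 1/6 = 187/6)
sqrt(D(-141, 6*8 + 2) + 36962) = sqrt(187/6 + 36962) = sqrt(221959/6) = sqrt(1331754)/6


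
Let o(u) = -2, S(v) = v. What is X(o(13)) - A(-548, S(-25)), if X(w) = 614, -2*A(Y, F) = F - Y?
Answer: 1751/2 ≈ 875.50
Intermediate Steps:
A(Y, F) = Y/2 - F/2 (A(Y, F) = -(F - Y)/2 = Y/2 - F/2)
X(o(13)) - A(-548, S(-25)) = 614 - ((½)*(-548) - ½*(-25)) = 614 - (-274 + 25/2) = 614 - 1*(-523/2) = 614 + 523/2 = 1751/2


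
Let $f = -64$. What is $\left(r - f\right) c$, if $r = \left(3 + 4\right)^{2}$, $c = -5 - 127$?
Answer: $-14916$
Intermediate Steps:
$c = -132$
$r = 49$ ($r = 7^{2} = 49$)
$\left(r - f\right) c = \left(49 - -64\right) \left(-132\right) = \left(49 + 64\right) \left(-132\right) = 113 \left(-132\right) = -14916$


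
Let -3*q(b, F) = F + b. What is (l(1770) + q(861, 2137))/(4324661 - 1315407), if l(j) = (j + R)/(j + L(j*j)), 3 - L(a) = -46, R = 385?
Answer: -5446897/16421499078 ≈ -0.00033169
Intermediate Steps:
L(a) = 49 (L(a) = 3 - 1*(-46) = 3 + 46 = 49)
q(b, F) = -F/3 - b/3 (q(b, F) = -(F + b)/3 = -F/3 - b/3)
l(j) = (385 + j)/(49 + j) (l(j) = (j + 385)/(j + 49) = (385 + j)/(49 + j))
(l(1770) + q(861, 2137))/(4324661 - 1315407) = ((385 + 1770)/(49 + 1770) + (-⅓*2137 - ⅓*861))/(4324661 - 1315407) = (2155/1819 + (-2137/3 - 287))/3009254 = ((1/1819)*2155 - 2998/3)*(1/3009254) = (2155/1819 - 2998/3)*(1/3009254) = -5446897/5457*1/3009254 = -5446897/16421499078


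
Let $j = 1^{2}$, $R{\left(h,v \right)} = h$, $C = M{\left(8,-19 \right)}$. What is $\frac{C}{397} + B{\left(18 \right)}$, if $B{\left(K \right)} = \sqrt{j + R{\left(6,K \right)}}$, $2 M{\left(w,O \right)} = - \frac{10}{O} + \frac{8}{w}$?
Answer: $\frac{29}{15086} + \sqrt{7} \approx 2.6477$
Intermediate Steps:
$M{\left(w,O \right)} = - \frac{5}{O} + \frac{4}{w}$ ($M{\left(w,O \right)} = \frac{- \frac{10}{O} + \frac{8}{w}}{2} = - \frac{5}{O} + \frac{4}{w}$)
$C = \frac{29}{38}$ ($C = - \frac{5}{-19} + \frac{4}{8} = \left(-5\right) \left(- \frac{1}{19}\right) + 4 \cdot \frac{1}{8} = \frac{5}{19} + \frac{1}{2} = \frac{29}{38} \approx 0.76316$)
$j = 1$
$B{\left(K \right)} = \sqrt{7}$ ($B{\left(K \right)} = \sqrt{1 + 6} = \sqrt{7}$)
$\frac{C}{397} + B{\left(18 \right)} = \frac{29}{38 \cdot 397} + \sqrt{7} = \frac{29}{38} \cdot \frac{1}{397} + \sqrt{7} = \frac{29}{15086} + \sqrt{7}$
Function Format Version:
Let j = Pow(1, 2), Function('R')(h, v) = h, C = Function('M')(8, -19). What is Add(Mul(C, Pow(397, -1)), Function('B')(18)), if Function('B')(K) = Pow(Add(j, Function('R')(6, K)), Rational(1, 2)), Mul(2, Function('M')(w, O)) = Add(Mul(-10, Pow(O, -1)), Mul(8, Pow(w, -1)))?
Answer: Add(Rational(29, 15086), Pow(7, Rational(1, 2))) ≈ 2.6477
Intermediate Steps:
Function('M')(w, O) = Add(Mul(-5, Pow(O, -1)), Mul(4, Pow(w, -1))) (Function('M')(w, O) = Mul(Rational(1, 2), Add(Mul(-10, Pow(O, -1)), Mul(8, Pow(w, -1)))) = Add(Mul(-5, Pow(O, -1)), Mul(4, Pow(w, -1))))
C = Rational(29, 38) (C = Add(Mul(-5, Pow(-19, -1)), Mul(4, Pow(8, -1))) = Add(Mul(-5, Rational(-1, 19)), Mul(4, Rational(1, 8))) = Add(Rational(5, 19), Rational(1, 2)) = Rational(29, 38) ≈ 0.76316)
j = 1
Function('B')(K) = Pow(7, Rational(1, 2)) (Function('B')(K) = Pow(Add(1, 6), Rational(1, 2)) = Pow(7, Rational(1, 2)))
Add(Mul(C, Pow(397, -1)), Function('B')(18)) = Add(Mul(Rational(29, 38), Pow(397, -1)), Pow(7, Rational(1, 2))) = Add(Mul(Rational(29, 38), Rational(1, 397)), Pow(7, Rational(1, 2))) = Add(Rational(29, 15086), Pow(7, Rational(1, 2)))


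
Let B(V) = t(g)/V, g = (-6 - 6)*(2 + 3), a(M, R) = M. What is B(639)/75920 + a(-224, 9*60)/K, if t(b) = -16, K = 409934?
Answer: -48542161/88781602455 ≈ -0.00054676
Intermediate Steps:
g = -60 (g = -12*5 = -60)
B(V) = -16/V
B(639)/75920 + a(-224, 9*60)/K = -16/639/75920 - 224/409934 = -16*1/639*(1/75920) - 224*1/409934 = -16/639*1/75920 - 16/29281 = -1/3032055 - 16/29281 = -48542161/88781602455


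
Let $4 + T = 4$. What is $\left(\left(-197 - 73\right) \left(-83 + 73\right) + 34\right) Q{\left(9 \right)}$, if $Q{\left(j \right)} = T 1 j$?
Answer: $0$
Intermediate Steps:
$T = 0$ ($T = -4 + 4 = 0$)
$Q{\left(j \right)} = 0$ ($Q{\left(j \right)} = 0 \cdot 1 j = 0 j = 0$)
$\left(\left(-197 - 73\right) \left(-83 + 73\right) + 34\right) Q{\left(9 \right)} = \left(\left(-197 - 73\right) \left(-83 + 73\right) + 34\right) 0 = \left(\left(-270\right) \left(-10\right) + 34\right) 0 = \left(2700 + 34\right) 0 = 2734 \cdot 0 = 0$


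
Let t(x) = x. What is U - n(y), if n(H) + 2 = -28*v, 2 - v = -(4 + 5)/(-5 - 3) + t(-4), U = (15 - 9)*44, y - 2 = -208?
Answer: 805/2 ≈ 402.50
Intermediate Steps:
y = -206 (y = 2 - 208 = -206)
U = 264 (U = 6*44 = 264)
v = 39/8 (v = 2 - (-(4 + 5)/(-5 - 3) - 4) = 2 - (-9/(-8) - 4) = 2 - (-9*(-1)/8 - 4) = 2 - (-1*(-9/8) - 4) = 2 - (9/8 - 4) = 2 - 1*(-23/8) = 2 + 23/8 = 39/8 ≈ 4.8750)
n(H) = -277/2 (n(H) = -2 - 28*39/8 = -2 - 273/2 = -277/2)
U - n(y) = 264 - 1*(-277/2) = 264 + 277/2 = 805/2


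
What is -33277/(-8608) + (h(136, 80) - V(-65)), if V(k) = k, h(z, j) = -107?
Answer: -328259/8608 ≈ -38.134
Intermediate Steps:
-33277/(-8608) + (h(136, 80) - V(-65)) = -33277/(-8608) + (-107 - 1*(-65)) = -33277*(-1/8608) + (-107 + 65) = 33277/8608 - 42 = -328259/8608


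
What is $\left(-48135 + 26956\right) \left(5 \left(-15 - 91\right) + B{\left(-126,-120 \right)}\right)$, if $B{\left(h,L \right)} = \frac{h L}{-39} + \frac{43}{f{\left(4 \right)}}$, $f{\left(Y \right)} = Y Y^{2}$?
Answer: $\frac{16158751019}{832} \approx 1.9422 \cdot 10^{7}$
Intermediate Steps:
$f{\left(Y \right)} = Y^{3}$
$B{\left(h,L \right)} = \frac{43}{64} - \frac{L h}{39}$ ($B{\left(h,L \right)} = \frac{h L}{-39} + \frac{43}{4^{3}} = L h \left(- \frac{1}{39}\right) + \frac{43}{64} = - \frac{L h}{39} + 43 \cdot \frac{1}{64} = - \frac{L h}{39} + \frac{43}{64} = \frac{43}{64} - \frac{L h}{39}$)
$\left(-48135 + 26956\right) \left(5 \left(-15 - 91\right) + B{\left(-126,-120 \right)}\right) = \left(-48135 + 26956\right) \left(5 \left(-15 - 91\right) + \left(\frac{43}{64} - \left(- \frac{40}{13}\right) \left(-126\right)\right)\right) = - 21179 \left(5 \left(-106\right) + \left(\frac{43}{64} - \frac{5040}{13}\right)\right) = - 21179 \left(-530 - \frac{322001}{832}\right) = \left(-21179\right) \left(- \frac{762961}{832}\right) = \frac{16158751019}{832}$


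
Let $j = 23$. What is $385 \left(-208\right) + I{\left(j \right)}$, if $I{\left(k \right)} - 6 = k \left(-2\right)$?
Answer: $-80120$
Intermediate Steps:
$I{\left(k \right)} = 6 - 2 k$ ($I{\left(k \right)} = 6 + k \left(-2\right) = 6 - 2 k$)
$385 \left(-208\right) + I{\left(j \right)} = 385 \left(-208\right) + \left(6 - 46\right) = -80080 + \left(6 - 46\right) = -80080 - 40 = -80120$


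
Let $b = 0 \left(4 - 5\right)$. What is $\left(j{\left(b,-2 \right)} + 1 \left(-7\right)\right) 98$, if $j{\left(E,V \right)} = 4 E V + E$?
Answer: $-686$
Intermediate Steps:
$b = 0$ ($b = 0 \left(-1\right) = 0$)
$j{\left(E,V \right)} = E + 4 E V$ ($j{\left(E,V \right)} = 4 E V + E = E + 4 E V$)
$\left(j{\left(b,-2 \right)} + 1 \left(-7\right)\right) 98 = \left(0 \left(1 + 4 \left(-2\right)\right) + 1 \left(-7\right)\right) 98 = \left(0 \left(1 - 8\right) - 7\right) 98 = \left(0 \left(-7\right) - 7\right) 98 = \left(0 - 7\right) 98 = \left(-7\right) 98 = -686$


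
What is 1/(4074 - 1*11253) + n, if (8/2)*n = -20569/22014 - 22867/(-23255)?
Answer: 59290888139/4900247276040 ≈ 0.012100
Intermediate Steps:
n = 25062043/2047742280 (n = (-20569/22014 - 22867/(-23255))/4 = (-20569*1/22014 - 22867*(-1/23255))/4 = (-20569/22014 + 22867/23255)/4 = (¼)*(25062043/511935570) = 25062043/2047742280 ≈ 0.012239)
1/(4074 - 1*11253) + n = 1/(4074 - 1*11253) + 25062043/2047742280 = 1/(4074 - 11253) + 25062043/2047742280 = 1/(-7179) + 25062043/2047742280 = -1/7179 + 25062043/2047742280 = 59290888139/4900247276040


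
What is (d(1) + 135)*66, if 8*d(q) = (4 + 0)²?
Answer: 9042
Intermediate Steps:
d(q) = 2 (d(q) = (4 + 0)²/8 = (⅛)*4² = (⅛)*16 = 2)
(d(1) + 135)*66 = (2 + 135)*66 = 137*66 = 9042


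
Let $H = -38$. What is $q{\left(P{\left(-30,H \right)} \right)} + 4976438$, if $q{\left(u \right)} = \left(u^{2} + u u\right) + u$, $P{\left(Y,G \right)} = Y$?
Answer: $4978208$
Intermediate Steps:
$q{\left(u \right)} = u + 2 u^{2}$ ($q{\left(u \right)} = \left(u^{2} + u^{2}\right) + u = 2 u^{2} + u = u + 2 u^{2}$)
$q{\left(P{\left(-30,H \right)} \right)} + 4976438 = - 30 \left(1 + 2 \left(-30\right)\right) + 4976438 = - 30 \left(1 - 60\right) + 4976438 = \left(-30\right) \left(-59\right) + 4976438 = 1770 + 4976438 = 4978208$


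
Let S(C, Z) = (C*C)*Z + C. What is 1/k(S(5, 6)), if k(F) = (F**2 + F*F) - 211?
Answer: 1/47839 ≈ 2.0903e-5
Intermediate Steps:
S(C, Z) = C + Z*C**2 (S(C, Z) = C**2*Z + C = Z*C**2 + C = C + Z*C**2)
k(F) = -211 + 2*F**2 (k(F) = (F**2 + F**2) - 211 = 2*F**2 - 211 = -211 + 2*F**2)
1/k(S(5, 6)) = 1/(-211 + 2*(5*(1 + 5*6))**2) = 1/(-211 + 2*(5*(1 + 30))**2) = 1/(-211 + 2*(5*31)**2) = 1/(-211 + 2*155**2) = 1/(-211 + 2*24025) = 1/(-211 + 48050) = 1/47839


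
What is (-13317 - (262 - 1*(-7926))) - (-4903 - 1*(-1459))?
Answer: -18061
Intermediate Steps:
(-13317 - (262 - 1*(-7926))) - (-4903 - 1*(-1459)) = (-13317 - (262 + 7926)) - (-4903 + 1459) = (-13317 - 1*8188) - 1*(-3444) = (-13317 - 8188) + 3444 = -21505 + 3444 = -18061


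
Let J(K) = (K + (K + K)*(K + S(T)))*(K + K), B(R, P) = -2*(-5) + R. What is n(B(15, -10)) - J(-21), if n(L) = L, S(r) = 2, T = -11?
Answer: 32659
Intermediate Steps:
B(R, P) = 10 + R
J(K) = 2*K*(K + 2*K*(2 + K)) (J(K) = (K + (K + K)*(K + 2))*(K + K) = (K + (2*K)*(2 + K))*(2*K) = (K + 2*K*(2 + K))*(2*K) = 2*K*(K + 2*K*(2 + K)))
n(B(15, -10)) - J(-21) = (10 + 15) - (-21)²*(10 + 4*(-21)) = 25 - 441*(10 - 84) = 25 - 441*(-74) = 25 - 1*(-32634) = 25 + 32634 = 32659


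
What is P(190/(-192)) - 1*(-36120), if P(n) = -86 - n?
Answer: 3459359/96 ≈ 36035.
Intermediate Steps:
P(190/(-192)) - 1*(-36120) = (-86 - 190/(-192)) - 1*(-36120) = (-86 - 190*(-1)/192) + 36120 = (-86 - 1*(-95/96)) + 36120 = (-86 + 95/96) + 36120 = -8161/96 + 36120 = 3459359/96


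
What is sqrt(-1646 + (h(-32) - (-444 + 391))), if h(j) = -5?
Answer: I*sqrt(1598) ≈ 39.975*I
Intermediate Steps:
sqrt(-1646 + (h(-32) - (-444 + 391))) = sqrt(-1646 + (-5 - (-444 + 391))) = sqrt(-1646 + (-5 - 1*(-53))) = sqrt(-1646 + (-5 + 53)) = sqrt(-1646 + 48) = sqrt(-1598) = I*sqrt(1598)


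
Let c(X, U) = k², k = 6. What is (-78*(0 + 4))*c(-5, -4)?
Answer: -11232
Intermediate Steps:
c(X, U) = 36 (c(X, U) = 6² = 36)
(-78*(0 + 4))*c(-5, -4) = -78*(0 + 4)*36 = -78*4*36 = -13*24*36 = -312*36 = -11232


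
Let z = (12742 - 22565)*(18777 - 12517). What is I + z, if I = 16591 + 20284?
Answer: -61455105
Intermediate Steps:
I = 36875
z = -61491980 (z = -9823*6260 = -61491980)
I + z = 36875 - 61491980 = -61455105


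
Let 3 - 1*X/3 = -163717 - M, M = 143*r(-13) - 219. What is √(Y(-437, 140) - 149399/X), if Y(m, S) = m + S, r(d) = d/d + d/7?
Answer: 2*I*√874923265862061/3430947 ≈ 17.243*I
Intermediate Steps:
r(d) = 1 + d/7 (r(d) = 1 + d*(⅐) = 1 + d/7)
Y(m, S) = S + m
M = -2391/7 (M = 143*(1 + (⅐)*(-13)) - 219 = 143*(1 - 13/7) - 219 = 143*(-6/7) - 219 = -858/7 - 219 = -2391/7 ≈ -341.57)
X = 3430947/7 (X = 9 - 3*(-163717 - 1*(-2391/7)) = 9 - 3*(-163717 + 2391/7) = 9 - 3*(-1143628/7) = 9 + 3430884/7 = 3430947/7 ≈ 4.9014e+5)
√(Y(-437, 140) - 149399/X) = √((140 - 437) - 149399/3430947/7) = √(-297 - 149399*7/3430947) = √(-297 - 1045793/3430947) = √(-1020037052/3430947) = 2*I*√874923265862061/3430947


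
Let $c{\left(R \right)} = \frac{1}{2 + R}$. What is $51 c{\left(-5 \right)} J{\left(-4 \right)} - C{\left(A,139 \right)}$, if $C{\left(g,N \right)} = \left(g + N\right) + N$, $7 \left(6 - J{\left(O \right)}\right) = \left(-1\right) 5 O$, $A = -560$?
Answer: $\frac{1600}{7} \approx 228.57$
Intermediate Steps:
$J{\left(O \right)} = 6 + \frac{5 O}{7}$ ($J{\left(O \right)} = 6 - \frac{\left(-1\right) 5 O}{7} = 6 - \frac{\left(-5\right) O}{7} = 6 + \frac{5 O}{7}$)
$C{\left(g,N \right)} = g + 2 N$ ($C{\left(g,N \right)} = \left(N + g\right) + N = g + 2 N$)
$51 c{\left(-5 \right)} J{\left(-4 \right)} - C{\left(A,139 \right)} = \frac{51}{2 - 5} \left(6 + \frac{5}{7} \left(-4\right)\right) - \left(-560 + 2 \cdot 139\right) = \frac{51}{-3} \left(6 - \frac{20}{7}\right) - \left(-560 + 278\right) = 51 \left(- \frac{1}{3}\right) \frac{22}{7} - -282 = \left(-17\right) \frac{22}{7} + 282 = - \frac{374}{7} + 282 = \frac{1600}{7}$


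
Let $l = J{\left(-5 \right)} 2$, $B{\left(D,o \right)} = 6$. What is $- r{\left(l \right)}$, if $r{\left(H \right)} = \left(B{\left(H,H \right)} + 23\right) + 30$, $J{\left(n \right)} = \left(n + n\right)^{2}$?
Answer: $-59$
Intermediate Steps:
$J{\left(n \right)} = 4 n^{2}$ ($J{\left(n \right)} = \left(2 n\right)^{2} = 4 n^{2}$)
$l = 200$ ($l = 4 \left(-5\right)^{2} \cdot 2 = 4 \cdot 25 \cdot 2 = 100 \cdot 2 = 200$)
$r{\left(H \right)} = 59$ ($r{\left(H \right)} = \left(6 + 23\right) + 30 = 29 + 30 = 59$)
$- r{\left(l \right)} = \left(-1\right) 59 = -59$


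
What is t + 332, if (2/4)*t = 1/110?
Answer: 18261/55 ≈ 332.02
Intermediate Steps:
t = 1/55 (t = 2/110 = 2*(1/110) = 1/55 ≈ 0.018182)
t + 332 = 1/55 + 332 = 18261/55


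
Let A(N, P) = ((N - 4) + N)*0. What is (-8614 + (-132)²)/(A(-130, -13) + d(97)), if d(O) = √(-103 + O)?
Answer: -4405*I*√6/3 ≈ -3596.7*I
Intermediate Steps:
A(N, P) = 0 (A(N, P) = ((-4 + N) + N)*0 = (-4 + 2*N)*0 = 0)
(-8614 + (-132)²)/(A(-130, -13) + d(97)) = (-8614 + (-132)²)/(0 + √(-103 + 97)) = (-8614 + 17424)/(0 + √(-6)) = 8810/(0 + I*√6) = 8810/((I*√6)) = 8810*(-I*√6/6) = -4405*I*√6/3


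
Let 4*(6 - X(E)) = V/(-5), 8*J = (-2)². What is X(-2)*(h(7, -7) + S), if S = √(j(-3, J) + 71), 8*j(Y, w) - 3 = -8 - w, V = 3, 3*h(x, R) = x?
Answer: 287/20 + 369*√5/16 ≈ 65.919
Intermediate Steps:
h(x, R) = x/3
J = ½ (J = (⅛)*(-2)² = (⅛)*4 = ½ ≈ 0.50000)
j(Y, w) = -5/8 - w/8 (j(Y, w) = 3/8 + (-8 - w)/8 = 3/8 + (-1 - w/8) = -5/8 - w/8)
S = 15*√5/4 (S = √((-5/8 - ⅛*½) + 71) = √((-5/8 - 1/16) + 71) = √(-11/16 + 71) = √(1125/16) = 15*√5/4 ≈ 8.3853)
X(E) = 123/20 (X(E) = 6 - 3/(4*(-5)) = 6 - 3*(-1)/(4*5) = 6 - ¼*(-⅗) = 6 + 3/20 = 123/20)
X(-2)*(h(7, -7) + S) = 123*((⅓)*7 + 15*√5/4)/20 = 123*(7/3 + 15*√5/4)/20 = 287/20 + 369*√5/16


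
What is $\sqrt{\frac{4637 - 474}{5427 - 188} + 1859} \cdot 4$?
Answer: $\frac{8 \sqrt{75511846}}{403} \approx 172.5$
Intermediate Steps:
$\sqrt{\frac{4637 - 474}{5427 - 188} + 1859} \cdot 4 = \sqrt{\frac{4163}{5239} + 1859} \cdot 4 = \sqrt{\frac{9743464}{5239}} \cdot 4 = \frac{2 \sqrt{75511846}}{403} \cdot 4 = \frac{8 \sqrt{75511846}}{403}$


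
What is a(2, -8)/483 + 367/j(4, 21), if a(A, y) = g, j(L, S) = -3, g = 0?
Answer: -367/3 ≈ -122.33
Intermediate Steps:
a(A, y) = 0
a(2, -8)/483 + 367/j(4, 21) = 0/483 + 367/(-3) = 0*(1/483) + 367*(-1/3) = 0 - 367/3 = -367/3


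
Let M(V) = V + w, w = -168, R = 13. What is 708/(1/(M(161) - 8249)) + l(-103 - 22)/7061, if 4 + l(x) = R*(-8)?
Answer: -41273296236/7061 ≈ -5.8452e+6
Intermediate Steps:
l(x) = -108 (l(x) = -4 + 13*(-8) = -4 - 104 = -108)
M(V) = -168 + V (M(V) = V - 168 = -168 + V)
708/(1/(M(161) - 8249)) + l(-103 - 22)/7061 = 708/(1/((-168 + 161) - 8249)) - 108/7061 = 708/(1/(-7 - 8249)) - 108*1/7061 = 708/(1/(-8256)) - 108/7061 = 708/(-1/8256) - 108/7061 = 708*(-8256) - 108/7061 = -5845248 - 108/7061 = -41273296236/7061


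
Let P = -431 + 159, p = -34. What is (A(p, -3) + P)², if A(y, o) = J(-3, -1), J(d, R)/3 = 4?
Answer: 67600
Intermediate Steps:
J(d, R) = 12 (J(d, R) = 3*4 = 12)
A(y, o) = 12
P = -272
(A(p, -3) + P)² = (12 - 272)² = (-260)² = 67600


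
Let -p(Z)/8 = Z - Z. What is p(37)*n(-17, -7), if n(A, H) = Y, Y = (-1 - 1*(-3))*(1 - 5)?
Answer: 0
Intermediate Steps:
Y = -8 (Y = (-1 + 3)*(-4) = 2*(-4) = -8)
n(A, H) = -8
p(Z) = 0 (p(Z) = -8*(Z - Z) = -8*0 = 0)
p(37)*n(-17, -7) = 0*(-8) = 0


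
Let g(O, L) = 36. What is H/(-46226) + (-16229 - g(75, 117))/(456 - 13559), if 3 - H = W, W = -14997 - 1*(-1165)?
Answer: 570585885/605699278 ≈ 0.94203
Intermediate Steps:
W = -13832 (W = -14997 + 1165 = -13832)
H = 13835 (H = 3 - 1*(-13832) = 3 + 13832 = 13835)
H/(-46226) + (-16229 - g(75, 117))/(456 - 13559) = 13835/(-46226) + (-16229 - 1*36)/(456 - 13559) = 13835*(-1/46226) + (-16229 - 36)/(-13103) = -13835/46226 - 16265*(-1/13103) = -13835/46226 + 16265/13103 = 570585885/605699278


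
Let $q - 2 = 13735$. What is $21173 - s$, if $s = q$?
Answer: $7436$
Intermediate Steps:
$q = 13737$ ($q = 2 + 13735 = 13737$)
$s = 13737$
$21173 - s = 21173 - 13737 = 7436$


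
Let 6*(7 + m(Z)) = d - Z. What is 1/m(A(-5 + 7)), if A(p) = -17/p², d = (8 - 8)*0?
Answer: -24/151 ≈ -0.15894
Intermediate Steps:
d = 0 (d = 0*0 = 0)
A(p) = -17/p²
m(Z) = -7 - Z/6 (m(Z) = -7 + (0 - Z)/6 = -7 + (-Z)/6 = -7 - Z/6)
1/m(A(-5 + 7)) = 1/(-7 - (-17)/(6*(-5 + 7)²)) = 1/(-7 - (-17)/(6*2²)) = 1/(-7 - (-17)/(6*4)) = 1/(-7 - ⅙*(-17/4)) = 1/(-7 + 17/24) = 1/(-151/24) = -24/151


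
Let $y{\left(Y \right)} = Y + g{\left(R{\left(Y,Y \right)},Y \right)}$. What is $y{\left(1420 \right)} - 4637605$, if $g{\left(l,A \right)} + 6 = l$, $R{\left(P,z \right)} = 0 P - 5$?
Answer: $-4636196$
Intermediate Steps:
$R{\left(P,z \right)} = -5$ ($R{\left(P,z \right)} = 0 - 5 = -5$)
$g{\left(l,A \right)} = -6 + l$
$y{\left(Y \right)} = -11 + Y$ ($y{\left(Y \right)} = Y - 11 = -11 + Y$)
$y{\left(1420 \right)} - 4637605 = \left(-11 + 1420\right) - 4637605 = 1409 - 4637605 = -4636196$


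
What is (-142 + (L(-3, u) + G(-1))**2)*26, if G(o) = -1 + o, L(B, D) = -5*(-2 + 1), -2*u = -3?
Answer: -3458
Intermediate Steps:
u = 3/2 (u = -1/2*(-3) = 3/2 ≈ 1.5000)
L(B, D) = 5 (L(B, D) = -5*(-1) = 5)
(-142 + (L(-3, u) + G(-1))**2)*26 = (-142 + (5 + (-1 - 1))**2)*26 = (-142 + (5 - 2)**2)*26 = (-142 + 3**2)*26 = (-142 + 9)*26 = -133*26 = -3458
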